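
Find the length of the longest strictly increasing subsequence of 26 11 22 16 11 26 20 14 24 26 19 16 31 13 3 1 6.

Let dp[i] be the longest increasing subsequence ending at position i. Then dp = [1, 1, 2, 2, 1, 3, 3, 2, 4, 5, 3, 3, 6, 2, 1, 1, 2].
The maximum is 6; one witness is 11, 16, 20, 24, 26, 31 at positions 2,4,7,9,10,13.

6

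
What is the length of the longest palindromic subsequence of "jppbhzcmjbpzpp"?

7

One longest palindromic subsequence is ppzpzpp (positions 2,3,6,11,12,13,14); it reads the same forward and backward, and the interval DP gives dp[1][14] = 7.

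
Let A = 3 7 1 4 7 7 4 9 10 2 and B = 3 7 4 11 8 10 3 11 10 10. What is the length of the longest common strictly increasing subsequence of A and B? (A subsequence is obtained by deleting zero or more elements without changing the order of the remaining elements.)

A longest common strictly increasing subsequence is 3, 7, 10 (length 3); it appears in order in both A and B, and no longer such subsequence exists.

3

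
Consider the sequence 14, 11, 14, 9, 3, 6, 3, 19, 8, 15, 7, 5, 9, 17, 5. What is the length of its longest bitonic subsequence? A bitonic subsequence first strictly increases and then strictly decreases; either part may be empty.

6

One longest bitonic subsequence is 14, 11, 9, 8, 7, 5 (positions 1,2,4,9,11,15): it rises to 14 then falls. Length 6 is optimal.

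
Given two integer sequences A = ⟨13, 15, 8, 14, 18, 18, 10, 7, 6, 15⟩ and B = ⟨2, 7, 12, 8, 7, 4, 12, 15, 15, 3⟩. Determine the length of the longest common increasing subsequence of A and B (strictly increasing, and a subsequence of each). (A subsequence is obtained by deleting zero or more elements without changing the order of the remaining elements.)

2

For each value that appears in both, track the longest common increasing run ending there.
The best achievable length is 2; one witness is 7, 15 (A-positions 8,10, B-positions 2,8).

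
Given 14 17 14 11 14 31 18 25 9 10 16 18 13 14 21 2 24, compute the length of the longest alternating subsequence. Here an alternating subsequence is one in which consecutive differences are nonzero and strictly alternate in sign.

12

Track the best alternating length ending on an up-step vs a down-step at each position: up/down = 1/1, 2/1, 1/3, 1/3, 4/3, 4/1, 4/5, 6/5, 1/7, 8/7, 8/7, 8/7, 8/9, 10/9, 10/7, 1/11, 12/7.
The maximum over both is 12; one such subsequence is 14, 17, 14, 31, 18, 25, 9, 16, 13, 14, 2, 24.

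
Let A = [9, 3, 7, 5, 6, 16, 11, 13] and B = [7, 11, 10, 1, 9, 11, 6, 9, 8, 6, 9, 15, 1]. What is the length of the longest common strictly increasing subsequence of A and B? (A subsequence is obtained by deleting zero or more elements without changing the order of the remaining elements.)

2

For each value that appears in both, track the longest common increasing run ending there.
The best achievable length is 2; one witness is 7, 11 (A-positions 3,7, B-positions 1,2).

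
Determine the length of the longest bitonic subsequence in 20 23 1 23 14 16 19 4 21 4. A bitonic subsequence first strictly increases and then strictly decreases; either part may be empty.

6

One longest bitonic subsequence is 1, 14, 16, 19, 21, 4 (positions 3,5,6,7,9,10): it rises to 21 then falls. Length 6 is optimal.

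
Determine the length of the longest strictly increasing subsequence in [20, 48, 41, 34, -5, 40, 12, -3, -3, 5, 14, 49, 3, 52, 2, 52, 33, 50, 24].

6

Let dp[i] be the longest increasing subsequence ending at position i. Then dp = [1, 2, 2, 2, 1, 3, 2, 2, 2, 3, 4, 5, 3, 6, 3, 6, 5, 6, 5].
The maximum is 6; one witness is -5, -3, 5, 14, 49, 52 at positions 5,8,10,11,12,14.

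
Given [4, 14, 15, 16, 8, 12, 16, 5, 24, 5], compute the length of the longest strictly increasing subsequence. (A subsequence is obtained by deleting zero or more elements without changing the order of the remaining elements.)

Let dp[i] be the longest increasing subsequence ending at position i. Then dp = [1, 2, 3, 4, 2, 3, 4, 2, 5, 2].
The maximum is 5; one witness is 4, 14, 15, 16, 24 at positions 1,2,3,4,9.

5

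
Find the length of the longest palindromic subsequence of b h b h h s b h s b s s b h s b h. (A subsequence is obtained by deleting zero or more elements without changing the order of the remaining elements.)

One longest palindromic subsequence is hbshbssbhsbh (positions 2,3,6,8,10,11,12,13,14,15,16,17); it reads the same forward and backward, and the interval DP gives dp[1][17] = 12.

12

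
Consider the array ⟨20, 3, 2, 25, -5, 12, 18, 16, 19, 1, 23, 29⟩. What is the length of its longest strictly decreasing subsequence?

4

Let dp[i] be the longest decreasing subsequence ending at position i. Then dp = [1, 2, 3, 1, 4, 2, 2, 3, 2, 4, 2, 1].
The maximum is 4; one witness is 20, 3, 2, -5 at positions 1,2,3,5.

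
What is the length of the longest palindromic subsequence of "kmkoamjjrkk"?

6

One longest palindromic subsequence is kkjjkk (positions 1,3,7,8,10,11); it reads the same forward and backward, and the interval DP gives dp[1][11] = 6.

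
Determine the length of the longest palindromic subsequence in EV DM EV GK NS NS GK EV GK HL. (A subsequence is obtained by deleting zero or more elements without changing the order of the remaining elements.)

One longest palindromic subsequence is EV GK NS NS GK EV (positions 3,4,5,6,7,8); it reads the same forward and backward, and the interval DP gives dp[1][10] = 6.

6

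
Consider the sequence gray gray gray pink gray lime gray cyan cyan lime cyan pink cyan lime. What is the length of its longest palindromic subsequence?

One longest palindromic subsequence is lime cyan cyan lime cyan cyan lime (positions 6,8,9,10,11,13,14); it reads the same forward and backward, and the interval DP gives dp[1][14] = 7.

7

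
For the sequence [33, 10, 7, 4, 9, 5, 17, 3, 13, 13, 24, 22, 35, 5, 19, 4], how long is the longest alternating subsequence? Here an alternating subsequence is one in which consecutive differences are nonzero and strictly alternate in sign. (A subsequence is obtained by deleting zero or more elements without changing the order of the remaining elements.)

12

A longest alternating subsequence is 33, 7, 9, 5, 17, 3, 24, 22, 35, 5, 19, 4 (positions 1,3,5,6,7,8,11,12,13,14,15,16); its 11 consecutive differences strictly alternate in sign, and length 12 is optimal.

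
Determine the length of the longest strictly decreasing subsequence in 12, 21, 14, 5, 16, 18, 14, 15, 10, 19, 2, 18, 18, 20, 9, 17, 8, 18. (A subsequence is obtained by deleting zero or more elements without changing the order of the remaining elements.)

6

Scanning left to right, the best length ending at each element is: 12→1, 21→1, 14→2, 5→3, 16→2, 18→2, 14→3, 15→3, 10→4, 19→2, 2→5, 18→3, 18→3, 20→2, 9→5, 17→4, 8→6, 18→3.
So the longest decreasing subsequence has length 6, e.g. 21, 16, 14, 10, 9, 8.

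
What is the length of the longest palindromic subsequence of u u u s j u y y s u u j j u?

One longest palindromic subsequence is uuusyysuuu (positions 1,2,3,4,7,8,9,10,11,14); it reads the same forward and backward, and the interval DP gives dp[1][14] = 10.

10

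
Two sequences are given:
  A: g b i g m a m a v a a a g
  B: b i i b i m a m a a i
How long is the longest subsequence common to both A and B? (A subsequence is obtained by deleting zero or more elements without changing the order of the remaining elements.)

A longest common subsequence is bimamaa (length 7); the LCS DP confirms no longer common subsequence exists.

7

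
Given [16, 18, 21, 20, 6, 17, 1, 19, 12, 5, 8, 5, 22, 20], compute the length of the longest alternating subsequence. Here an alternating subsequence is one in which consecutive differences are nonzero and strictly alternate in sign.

11

Track the best alternating length ending on an up-step vs a down-step at each position: up/down = 1/1, 2/1, 2/1, 2/3, 1/3, 4/3, 1/5, 6/3, 6/7, 6/7, 8/7, 6/9, 10/1, 10/11.
The maximum over both is 11; one such subsequence is 16, 18, 6, 17, 1, 19, 5, 8, 5, 22, 20.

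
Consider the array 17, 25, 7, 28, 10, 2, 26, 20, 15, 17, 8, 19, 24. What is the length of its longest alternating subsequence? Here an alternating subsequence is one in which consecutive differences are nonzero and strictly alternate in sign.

Track the best alternating length ending on an up-step vs a down-step at each position: up/down = 1/1, 2/1, 1/3, 4/1, 4/5, 1/5, 6/5, 6/7, 6/7, 8/7, 6/9, 10/7, 10/7.
The maximum over both is 10; one such subsequence is 17, 25, 7, 28, 10, 26, 15, 17, 8, 19.

10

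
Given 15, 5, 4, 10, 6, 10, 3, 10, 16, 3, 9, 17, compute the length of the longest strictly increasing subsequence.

Scanning left to right, the best length ending at each element is: 15→1, 5→1, 4→1, 10→2, 6→2, 10→3, 3→1, 10→3, 16→4, 3→1, 9→3, 17→5.
So the longest increasing subsequence has length 5, e.g. 5, 6, 10, 16, 17.

5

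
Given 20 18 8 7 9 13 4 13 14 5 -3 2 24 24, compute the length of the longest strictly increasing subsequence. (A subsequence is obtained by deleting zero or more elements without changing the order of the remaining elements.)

Let dp[i] be the longest increasing subsequence ending at position i. Then dp = [1, 1, 1, 1, 2, 3, 1, 3, 4, 2, 1, 2, 5, 5].
The maximum is 5; one witness is 8, 9, 13, 14, 24 at positions 3,5,6,9,13.

5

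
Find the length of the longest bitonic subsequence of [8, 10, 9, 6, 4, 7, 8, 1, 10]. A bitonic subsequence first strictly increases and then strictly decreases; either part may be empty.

Let inc[i] be the LIS ending at i and dec[i] the longest strictly decreasing subsequence starting at i. inc = [1, 2, 2, 1, 1, 2, 3, 1, 4], dec = [4, 5, 4, 3, 2, 2, 2, 1, 1].
max_i inc[i]+dec[i]−1 = 6, with one witness 8, 10, 9, 6, 4, 1.

6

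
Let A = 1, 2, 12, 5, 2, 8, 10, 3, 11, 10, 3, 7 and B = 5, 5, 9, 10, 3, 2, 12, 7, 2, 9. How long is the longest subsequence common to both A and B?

Backtracking the LCS table gives one alignment: 5 (A4,B2) → 10 (A7,B4) → 3 (A8,B5) → 7 (A12,B8).
So the longest common subsequence has length 4.

4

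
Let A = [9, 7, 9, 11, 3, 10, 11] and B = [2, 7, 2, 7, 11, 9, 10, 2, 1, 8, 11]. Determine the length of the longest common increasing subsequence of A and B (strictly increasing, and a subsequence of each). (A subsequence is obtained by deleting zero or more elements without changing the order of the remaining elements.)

A longest common strictly increasing subsequence is 7, 9, 10, 11 (length 4); it appears in order in both A and B, and no longer such subsequence exists.

4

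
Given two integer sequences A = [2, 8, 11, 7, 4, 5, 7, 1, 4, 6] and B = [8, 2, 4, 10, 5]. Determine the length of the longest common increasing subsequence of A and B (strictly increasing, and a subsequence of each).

A longest common strictly increasing subsequence is 2, 4, 5 (length 3); it appears in order in both A and B, and no longer such subsequence exists.

3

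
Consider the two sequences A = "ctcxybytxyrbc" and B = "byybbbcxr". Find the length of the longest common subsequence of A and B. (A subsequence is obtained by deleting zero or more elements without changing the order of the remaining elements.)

5

A longest common subsequence is byybc (length 5); the LCS DP confirms no longer common subsequence exists.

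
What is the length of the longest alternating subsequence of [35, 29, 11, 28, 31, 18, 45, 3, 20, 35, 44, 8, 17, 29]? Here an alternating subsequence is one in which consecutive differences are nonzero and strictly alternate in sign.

Track the best alternating length ending on an up-step vs a down-step at each position: up/down = 1/1, 1/2, 1/2, 3/2, 3/2, 3/4, 5/1, 1/6, 7/6, 7/6, 7/6, 7/8, 9/8, 9/8.
The maximum over both is 9; one such subsequence is 35, 11, 28, 18, 45, 3, 20, 8, 17.

9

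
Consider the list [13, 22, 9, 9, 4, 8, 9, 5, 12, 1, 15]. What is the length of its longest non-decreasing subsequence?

Let dp[i] be the longest non-decreasing subsequence ending at position i. Then dp = [1, 2, 1, 2, 1, 2, 3, 2, 4, 1, 5].
The maximum is 5; one witness is 9, 9, 9, 12, 15 at positions 3,4,7,9,11.

5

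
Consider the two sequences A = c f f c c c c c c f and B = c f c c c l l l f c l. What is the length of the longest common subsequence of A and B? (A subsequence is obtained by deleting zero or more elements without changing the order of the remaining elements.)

6

Backtracking the LCS table gives one alignment: c (A1,B1) → f (A3,B2) → c (A4,B3) → c (A5,B4) → c (A6,B5) → c (A7,B10).
So the longest common subsequence has length 6.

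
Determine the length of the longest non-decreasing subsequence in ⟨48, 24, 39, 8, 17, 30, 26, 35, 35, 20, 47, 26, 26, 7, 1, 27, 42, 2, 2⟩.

7

One longest non-decreasing subsequence is 8, 17, 26, 26, 26, 27, 42 (positions 4,5,7,12,13,16,17), of length 7; no longer one exists.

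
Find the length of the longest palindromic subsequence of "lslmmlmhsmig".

Using dp[i][j] = 2 + dp[i+1][j−1] if the ends match, else max(dp[i+1][j], dp[i][j−1]):
dp[1][12] = 6. A witness is slmmls at positions 2,3,4,5,6,9.

6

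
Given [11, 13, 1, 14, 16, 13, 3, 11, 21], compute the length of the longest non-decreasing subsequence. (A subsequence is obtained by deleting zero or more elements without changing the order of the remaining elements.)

Let dp[i] be the longest non-decreasing subsequence ending at position i. Then dp = [1, 2, 1, 3, 4, 3, 2, 3, 5].
The maximum is 5; one witness is 11, 13, 14, 16, 21 at positions 1,2,4,5,9.

5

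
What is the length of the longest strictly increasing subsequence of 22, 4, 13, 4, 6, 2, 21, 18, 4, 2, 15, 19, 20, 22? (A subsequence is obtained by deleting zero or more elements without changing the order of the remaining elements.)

Let dp[i] be the longest increasing subsequence ending at position i. Then dp = [1, 1, 2, 1, 2, 1, 3, 3, 2, 1, 3, 4, 5, 6].
The maximum is 6; one witness is 4, 13, 18, 19, 20, 22 at positions 2,3,8,12,13,14.

6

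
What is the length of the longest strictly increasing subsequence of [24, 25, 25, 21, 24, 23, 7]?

2

Let dp[i] be the longest increasing subsequence ending at position i. Then dp = [1, 2, 2, 1, 2, 2, 1].
The maximum is 2; one witness is 24, 25 at positions 1,2.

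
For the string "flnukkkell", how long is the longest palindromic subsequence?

One longest palindromic subsequence is lkkkl (positions 2,5,6,7,10); it reads the same forward and backward, and the interval DP gives dp[1][10] = 5.

5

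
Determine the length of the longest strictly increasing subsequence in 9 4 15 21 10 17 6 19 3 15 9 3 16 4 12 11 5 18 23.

Scanning left to right, the best length ending at each element is: 9→1, 4→1, 15→2, 21→3, 10→2, 17→3, 6→2, 19→4, 3→1, 15→3, 9→3, 3→1, 16→4, 4→2, 12→4, 11→4, 5→3, 18→5, 23→6.
So the longest increasing subsequence has length 6, e.g. 9, 10, 15, 16, 18, 23.

6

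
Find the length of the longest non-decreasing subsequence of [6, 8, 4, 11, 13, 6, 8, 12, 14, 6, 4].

Let dp[i] be the longest non-decreasing subsequence ending at position i. Then dp = [1, 2, 1, 3, 4, 2, 3, 4, 5, 3, 2].
The maximum is 5; one witness is 6, 8, 11, 13, 14 at positions 1,2,4,5,9.

5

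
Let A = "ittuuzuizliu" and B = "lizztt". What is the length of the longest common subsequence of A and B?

3

Backtracking the LCS table gives one alignment: i (A1,B2) → t (A2,B5) → t (A3,B6).
So the longest common subsequence has length 3.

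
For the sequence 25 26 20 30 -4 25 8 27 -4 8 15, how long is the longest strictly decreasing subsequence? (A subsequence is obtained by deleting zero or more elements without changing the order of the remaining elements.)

Let dp[i] be the longest decreasing subsequence ending at position i. Then dp = [1, 1, 2, 1, 3, 2, 3, 2, 4, 3, 3].
The maximum is 4; one witness is 25, 20, 8, -4 at positions 1,3,7,9.

4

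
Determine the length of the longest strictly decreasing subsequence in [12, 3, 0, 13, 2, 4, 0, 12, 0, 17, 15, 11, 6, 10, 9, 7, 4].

7

One longest decreasing subsequence is 13, 12, 11, 10, 9, 7, 4 (positions 4,8,12,14,15,16,17), of length 7; no longer one exists.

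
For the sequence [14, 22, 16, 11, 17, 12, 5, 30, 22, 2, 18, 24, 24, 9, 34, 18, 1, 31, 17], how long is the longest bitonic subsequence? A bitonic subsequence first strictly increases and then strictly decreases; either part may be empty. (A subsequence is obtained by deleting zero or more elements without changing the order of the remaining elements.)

8

One longest bitonic subsequence is 14, 16, 17, 30, 22, 18, 9, 1 (positions 1,3,5,8,9,11,14,17): it rises to 30 then falls. Length 8 is optimal.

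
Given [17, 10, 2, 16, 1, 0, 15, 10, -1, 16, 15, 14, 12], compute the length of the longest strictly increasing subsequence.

One longest increasing subsequence is 10, 15, 16 (positions 2,7,10), of length 3; no longer one exists.

3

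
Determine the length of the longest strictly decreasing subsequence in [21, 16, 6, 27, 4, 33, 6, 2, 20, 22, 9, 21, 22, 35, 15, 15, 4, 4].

5

Scanning left to right, the best length ending at each element is: 21→1, 16→2, 6→3, 27→1, 4→4, 33→1, 6→3, 2→5, 20→2, 22→2, 9→3, 21→3, 22→2, 35→1, 15→4, 15→4, 4→5, 4→5.
So the longest decreasing subsequence has length 5, e.g. 21, 16, 6, 4, 2.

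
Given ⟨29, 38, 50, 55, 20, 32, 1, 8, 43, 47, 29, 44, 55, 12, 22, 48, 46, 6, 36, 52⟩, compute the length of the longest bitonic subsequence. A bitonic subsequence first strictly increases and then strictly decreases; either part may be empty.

One longest bitonic subsequence is 29, 38, 50, 55, 47, 44, 22, 6 (positions 1,2,3,4,10,12,15,18): it rises to 55 then falls. Length 8 is optimal.

8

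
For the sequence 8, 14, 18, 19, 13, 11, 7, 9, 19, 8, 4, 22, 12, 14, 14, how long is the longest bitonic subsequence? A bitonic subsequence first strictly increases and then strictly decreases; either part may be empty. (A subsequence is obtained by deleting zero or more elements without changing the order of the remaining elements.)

9

Let inc[i] be the LIS ending at i and dec[i] the longest strictly decreasing subsequence starting at i. inc = [1, 2, 3, 4, 2, 2, 1, 2, 4, 2, 1, 5, 3, 4, 4], dec = [3, 6, 6, 6, 5, 4, 2, 3, 3, 2, 1, 2, 1, 1, 1].
max_i inc[i]+dec[i]−1 = 9, with one witness 8, 14, 18, 19, 13, 11, 9, 8, 4.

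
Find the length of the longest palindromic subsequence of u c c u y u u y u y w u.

8

One longest palindromic subsequence is uuyuuyuu (positions 1,4,5,6,7,8,9,12); it reads the same forward and backward, and the interval DP gives dp[1][12] = 8.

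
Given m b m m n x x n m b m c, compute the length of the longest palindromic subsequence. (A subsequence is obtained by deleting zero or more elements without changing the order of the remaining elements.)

10

Using dp[i][j] = 2 + dp[i+1][j−1] if the ends match, else max(dp[i+1][j], dp[i][j−1]):
dp[1][12] = 10. A witness is mbmnxxnmbm at positions 1,2,3,5,6,7,8,9,10,11.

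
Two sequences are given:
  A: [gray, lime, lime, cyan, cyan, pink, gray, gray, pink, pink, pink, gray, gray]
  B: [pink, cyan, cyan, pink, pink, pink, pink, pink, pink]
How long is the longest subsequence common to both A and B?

A longest common subsequence is cyan, cyan, pink, pink, pink, pink (length 6); the LCS DP confirms no longer common subsequence exists.

6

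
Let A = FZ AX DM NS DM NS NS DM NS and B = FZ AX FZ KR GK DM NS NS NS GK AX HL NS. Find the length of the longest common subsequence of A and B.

A longest common subsequence is FZ, AX, DM, NS, NS, NS, NS (length 7); the LCS DP confirms no longer common subsequence exists.

7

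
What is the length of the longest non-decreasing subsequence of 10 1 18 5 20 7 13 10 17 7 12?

5

Let dp[i] be the longest non-decreasing subsequence ending at position i. Then dp = [1, 1, 2, 2, 3, 3, 4, 4, 5, 4, 5].
The maximum is 5; one witness is 1, 5, 7, 13, 17 at positions 2,4,6,7,9.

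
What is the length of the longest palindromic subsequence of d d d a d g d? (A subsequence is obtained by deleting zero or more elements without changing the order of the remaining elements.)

5

One longest palindromic subsequence is ddadd (positions 1,3,4,5,7); it reads the same forward and backward, and the interval DP gives dp[1][7] = 5.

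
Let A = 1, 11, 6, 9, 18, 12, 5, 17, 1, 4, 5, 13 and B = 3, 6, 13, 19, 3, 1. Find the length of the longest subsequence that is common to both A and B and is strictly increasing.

2

A longest common strictly increasing subsequence is 6, 13 (length 2); it appears in order in both A and B, and no longer such subsequence exists.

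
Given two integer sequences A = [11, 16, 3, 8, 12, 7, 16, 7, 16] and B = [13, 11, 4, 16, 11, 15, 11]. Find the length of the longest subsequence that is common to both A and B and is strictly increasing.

A longest common strictly increasing subsequence is 11, 16 (length 2); it appears in order in both A and B, and no longer such subsequence exists.

2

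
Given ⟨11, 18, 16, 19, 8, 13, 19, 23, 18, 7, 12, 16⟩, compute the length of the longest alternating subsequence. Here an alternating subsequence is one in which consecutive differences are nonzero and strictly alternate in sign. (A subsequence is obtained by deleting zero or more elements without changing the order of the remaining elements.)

Track the best alternating length ending on an up-step vs a down-step at each position: up/down = 1/1, 2/1, 2/3, 4/1, 1/5, 6/5, 6/1, 6/1, 6/7, 1/7, 8/7, 8/7.
The maximum over both is 8; one such subsequence is 11, 18, 16, 19, 8, 13, 7, 12.

8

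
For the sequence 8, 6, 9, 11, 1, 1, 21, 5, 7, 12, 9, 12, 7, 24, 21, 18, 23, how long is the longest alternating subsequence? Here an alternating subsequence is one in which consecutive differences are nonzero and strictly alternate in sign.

Track the best alternating length ending on an up-step vs a down-step at each position: up/down = 1/1, 1/2, 3/1, 3/1, 1/4, 1/4, 5/1, 5/6, 7/6, 7/6, 7/8, 9/6, 7/10, 11/1, 11/12, 11/12, 13/12.
The maximum over both is 13; one such subsequence is 8, 6, 9, 1, 21, 5, 12, 9, 12, 7, 24, 21, 23.

13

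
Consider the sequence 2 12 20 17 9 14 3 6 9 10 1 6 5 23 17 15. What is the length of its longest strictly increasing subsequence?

6

Let dp[i] be the longest increasing subsequence ending at position i. Then dp = [1, 2, 3, 3, 2, 3, 2, 3, 4, 5, 1, 3, 3, 6, 6, 6].
The maximum is 6; one witness is 2, 3, 6, 9, 10, 23 at positions 1,7,8,9,10,14.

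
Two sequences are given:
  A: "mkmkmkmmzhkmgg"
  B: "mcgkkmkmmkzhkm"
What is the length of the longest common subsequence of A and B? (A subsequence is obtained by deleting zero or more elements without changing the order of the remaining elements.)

11

A longest common subsequence is mkkmkmmzhkm (length 11); the LCS DP confirms no longer common subsequence exists.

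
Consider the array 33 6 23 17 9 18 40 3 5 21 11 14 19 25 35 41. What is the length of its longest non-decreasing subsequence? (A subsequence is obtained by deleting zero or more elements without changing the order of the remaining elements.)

Let dp[i] be the longest non-decreasing subsequence ending at position i. Then dp = [1, 1, 2, 2, 2, 3, 4, 1, 2, 4, 3, 4, 5, 6, 7, 8].
The maximum is 8; one witness is 6, 9, 11, 14, 19, 25, 35, 41 at positions 2,5,11,12,13,14,15,16.

8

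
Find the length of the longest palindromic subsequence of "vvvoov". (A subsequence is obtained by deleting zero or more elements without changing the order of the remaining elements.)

One longest palindromic subsequence is voov (positions 1,4,5,6); it reads the same forward and backward, and the interval DP gives dp[1][6] = 4.

4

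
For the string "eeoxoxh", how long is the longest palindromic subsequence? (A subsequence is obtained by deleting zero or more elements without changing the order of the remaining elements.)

One longest palindromic subsequence is xox (positions 4,5,6); it reads the same forward and backward, and the interval DP gives dp[1][7] = 3.

3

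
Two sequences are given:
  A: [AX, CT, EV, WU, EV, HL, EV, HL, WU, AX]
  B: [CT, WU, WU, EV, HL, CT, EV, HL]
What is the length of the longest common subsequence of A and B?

6

A longest common subsequence is CT, WU, EV, HL, EV, HL (length 6); the LCS DP confirms no longer common subsequence exists.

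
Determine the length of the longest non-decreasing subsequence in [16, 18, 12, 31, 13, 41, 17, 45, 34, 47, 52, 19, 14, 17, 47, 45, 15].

7

Let dp[i] be the longest non-decreasing subsequence ending at position i. Then dp = [1, 2, 1, 3, 2, 4, 3, 5, 4, 6, 7, 4, 3, 4, 7, 6, 4].
The maximum is 7; one witness is 16, 18, 31, 41, 45, 47, 52 at positions 1,2,4,6,8,10,11.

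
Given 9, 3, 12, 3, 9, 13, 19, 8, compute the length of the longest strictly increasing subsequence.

Let dp[i] be the longest increasing subsequence ending at position i. Then dp = [1, 1, 2, 1, 2, 3, 4, 2].
The maximum is 4; one witness is 9, 12, 13, 19 at positions 1,3,6,7.

4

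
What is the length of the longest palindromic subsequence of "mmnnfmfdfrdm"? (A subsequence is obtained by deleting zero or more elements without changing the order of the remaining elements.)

6

One longest palindromic subsequence is mmnnmm (positions 1,2,3,4,6,12); it reads the same forward and backward, and the interval DP gives dp[1][12] = 6.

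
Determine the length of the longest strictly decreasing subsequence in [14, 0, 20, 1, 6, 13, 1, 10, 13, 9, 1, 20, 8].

5

Let dp[i] be the longest decreasing subsequence ending at position i. Then dp = [1, 2, 1, 2, 2, 2, 3, 3, 2, 4, 5, 1, 5].
The maximum is 5; one witness is 14, 13, 10, 9, 1 at positions 1,6,8,10,11.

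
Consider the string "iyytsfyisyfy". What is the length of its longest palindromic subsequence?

7

Using dp[i][j] = 2 + dp[i+1][j−1] if the ends match, else max(dp[i+1][j], dp[i][j−1]):
dp[1][12] = 7. A witness is yfysyfy at positions 2,6,7,9,10,11,12.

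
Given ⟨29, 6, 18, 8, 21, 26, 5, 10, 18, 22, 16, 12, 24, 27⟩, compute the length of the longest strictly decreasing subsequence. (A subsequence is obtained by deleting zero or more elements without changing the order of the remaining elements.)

Let dp[i] be the longest decreasing subsequence ending at position i. Then dp = [1, 2, 2, 3, 2, 2, 4, 3, 3, 3, 4, 5, 3, 2].
The maximum is 5; one witness is 29, 21, 18, 16, 12 at positions 1,5,9,11,12.

5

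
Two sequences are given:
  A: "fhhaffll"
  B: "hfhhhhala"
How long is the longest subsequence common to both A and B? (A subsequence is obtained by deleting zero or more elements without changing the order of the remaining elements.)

5

A longest common subsequence is fhhal (length 5); the LCS DP confirms no longer common subsequence exists.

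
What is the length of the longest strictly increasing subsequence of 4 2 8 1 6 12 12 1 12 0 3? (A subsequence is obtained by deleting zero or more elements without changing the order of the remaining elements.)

3

Let dp[i] be the longest increasing subsequence ending at position i. Then dp = [1, 1, 2, 1, 2, 3, 3, 1, 3, 1, 2].
The maximum is 3; one witness is 4, 8, 12 at positions 1,3,6.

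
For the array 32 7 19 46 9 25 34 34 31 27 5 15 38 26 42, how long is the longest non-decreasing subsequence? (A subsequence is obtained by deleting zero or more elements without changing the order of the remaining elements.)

7

One longest non-decreasing subsequence is 7, 19, 25, 34, 34, 38, 42 (positions 2,3,6,7,8,13,15), of length 7; no longer one exists.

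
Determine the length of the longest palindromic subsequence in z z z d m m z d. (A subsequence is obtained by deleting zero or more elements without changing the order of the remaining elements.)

4

One longest palindromic subsequence is dmmd (positions 4,5,6,8); it reads the same forward and backward, and the interval DP gives dp[1][8] = 4.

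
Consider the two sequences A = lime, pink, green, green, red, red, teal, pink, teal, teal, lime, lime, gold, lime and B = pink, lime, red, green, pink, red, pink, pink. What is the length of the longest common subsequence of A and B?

A longest common subsequence is lime, pink, red, pink (length 4); the LCS DP confirms no longer common subsequence exists.

4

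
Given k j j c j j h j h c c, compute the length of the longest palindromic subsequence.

5

One longest palindromic subsequence is chjhc (positions 4,7,8,9,11); it reads the same forward and backward, and the interval DP gives dp[1][11] = 5.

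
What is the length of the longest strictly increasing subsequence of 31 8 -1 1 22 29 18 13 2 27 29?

5

Let dp[i] be the longest increasing subsequence ending at position i. Then dp = [1, 1, 1, 2, 3, 4, 3, 3, 3, 4, 5].
The maximum is 5; one witness is -1, 1, 22, 27, 29 at positions 3,4,5,10,11.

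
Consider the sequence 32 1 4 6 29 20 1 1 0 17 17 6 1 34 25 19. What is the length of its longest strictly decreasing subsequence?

Let dp[i] be the longest decreasing subsequence ending at position i. Then dp = [1, 2, 2, 2, 2, 3, 4, 4, 5, 4, 4, 5, 6, 1, 3, 4].
The maximum is 6; one witness is 32, 29, 20, 17, 6, 1 at positions 1,5,6,10,12,13.

6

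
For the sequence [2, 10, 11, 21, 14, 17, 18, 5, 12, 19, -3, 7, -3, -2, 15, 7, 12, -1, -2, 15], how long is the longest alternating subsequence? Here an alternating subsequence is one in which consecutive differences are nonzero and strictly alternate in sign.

Track the best alternating length ending on an up-step vs a down-step at each position: up/down = 1/1, 2/1, 2/1, 2/1, 2/3, 4/3, 4/3, 2/5, 6/5, 6/3, 1/7, 8/7, 1/9, 10/9, 10/7, 10/11, 12/11, 10/13, 10/13, 14/7.
The maximum over both is 14; one such subsequence is 2, 21, 14, 17, 5, 12, -3, 7, -3, 15, 7, 12, -1, 15.

14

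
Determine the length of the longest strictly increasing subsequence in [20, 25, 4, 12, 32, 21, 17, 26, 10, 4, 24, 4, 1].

4

Let dp[i] be the longest increasing subsequence ending at position i. Then dp = [1, 2, 1, 2, 3, 3, 3, 4, 2, 1, 4, 1, 1].
The maximum is 4; one witness is 4, 12, 21, 26 at positions 3,4,6,8.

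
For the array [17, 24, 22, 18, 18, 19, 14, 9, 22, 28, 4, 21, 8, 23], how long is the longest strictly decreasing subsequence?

Let dp[i] be the longest decreasing subsequence ending at position i. Then dp = [1, 1, 2, 3, 3, 3, 4, 5, 2, 1, 6, 3, 6, 2].
The maximum is 6; one witness is 24, 22, 18, 14, 9, 4 at positions 2,3,4,7,8,11.

6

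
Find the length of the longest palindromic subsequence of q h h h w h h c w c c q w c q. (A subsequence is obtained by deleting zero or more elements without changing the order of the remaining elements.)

Using dp[i][j] = 2 + dp[i+1][j−1] if the ends match, else max(dp[i+1][j], dp[i][j−1]):
dp[1][15] = 8. A witness is qcwccwcq at positions 1,8,9,10,11,13,14,15.

8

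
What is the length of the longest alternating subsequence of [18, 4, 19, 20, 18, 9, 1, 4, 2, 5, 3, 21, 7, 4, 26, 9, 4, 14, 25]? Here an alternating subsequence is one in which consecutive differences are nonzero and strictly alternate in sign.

A longest alternating subsequence is 18, 4, 19, 1, 4, 2, 5, 3, 21, 7, 26, 9, 14 (positions 1,2,3,7,8,9,10,11,12,13,15,16,18); its 12 consecutive differences strictly alternate in sign, and length 13 is optimal.

13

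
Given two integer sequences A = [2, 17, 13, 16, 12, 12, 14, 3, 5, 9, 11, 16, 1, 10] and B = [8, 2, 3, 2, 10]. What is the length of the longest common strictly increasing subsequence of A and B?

For each value that appears in both, track the longest common increasing run ending there.
The best achievable length is 3; one witness is 2, 3, 10 (A-positions 1,8,14, B-positions 2,3,5).

3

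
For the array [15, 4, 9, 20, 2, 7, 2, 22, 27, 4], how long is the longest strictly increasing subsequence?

One longest increasing subsequence is 4, 9, 20, 22, 27 (positions 2,3,4,8,9), of length 5; no longer one exists.

5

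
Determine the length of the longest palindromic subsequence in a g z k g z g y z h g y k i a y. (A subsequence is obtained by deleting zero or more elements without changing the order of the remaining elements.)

9

One longest palindromic subsequence is akgzyzgka (positions 1,4,5,6,8,9,11,13,15); it reads the same forward and backward, and the interval DP gives dp[1][16] = 9.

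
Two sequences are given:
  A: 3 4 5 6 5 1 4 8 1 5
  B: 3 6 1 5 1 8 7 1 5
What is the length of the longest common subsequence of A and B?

Backtracking the LCS table gives one alignment: 3 (A1,B1) → 6 (A4,B2) → 5 (A5,B4) → 1 (A6,B5) → 8 (A8,B6) → 1 (A9,B8) → 5 (A10,B9).
So the longest common subsequence has length 7.

7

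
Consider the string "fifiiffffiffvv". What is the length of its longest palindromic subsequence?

10

Using dp[i][j] = 2 + dp[i+1][j−1] if the ends match, else max(dp[i+1][j], dp[i][j−1]):
dp[1][14] = 10. A witness is ffiffffiff at positions 1,3,4,6,7,8,9,10,11,12.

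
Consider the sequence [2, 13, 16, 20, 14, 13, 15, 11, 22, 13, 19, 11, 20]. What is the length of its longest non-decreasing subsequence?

6

Let dp[i] be the longest non-decreasing subsequence ending at position i. Then dp = [1, 2, 3, 4, 3, 3, 4, 2, 5, 4, 5, 3, 6].
The maximum is 6; one witness is 2, 13, 14, 15, 19, 20 at positions 1,2,5,7,11,13.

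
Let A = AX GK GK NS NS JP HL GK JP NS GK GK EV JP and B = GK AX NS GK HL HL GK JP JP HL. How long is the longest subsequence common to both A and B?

6

A longest common subsequence is AX, GK, HL, GK, JP, JP (length 6); the LCS DP confirms no longer common subsequence exists.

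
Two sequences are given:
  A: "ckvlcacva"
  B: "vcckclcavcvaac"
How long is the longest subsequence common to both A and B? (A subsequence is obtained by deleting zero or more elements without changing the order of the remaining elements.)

8

Backtracking the LCS table gives one alignment: c (A1,B3) → k (A2,B4) → l (A4,B6) → c (A5,B7) → a (A6,B8) → c (A7,B10) → v (A8,B11) → a (A9,B13).
So the longest common subsequence has length 8.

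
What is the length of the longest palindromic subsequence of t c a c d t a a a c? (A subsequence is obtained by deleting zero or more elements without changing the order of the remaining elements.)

One longest palindromic subsequence is caaaac (positions 2,3,7,8,9,10); it reads the same forward and backward, and the interval DP gives dp[1][10] = 6.

6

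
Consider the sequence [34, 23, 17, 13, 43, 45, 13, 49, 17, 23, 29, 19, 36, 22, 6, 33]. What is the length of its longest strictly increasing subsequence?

5

Let dp[i] be the longest increasing subsequence ending at position i. Then dp = [1, 1, 1, 1, 2, 3, 1, 4, 2, 3, 4, 3, 5, 4, 1, 5].
The maximum is 5; one witness is 13, 17, 23, 29, 36 at positions 4,9,10,11,13.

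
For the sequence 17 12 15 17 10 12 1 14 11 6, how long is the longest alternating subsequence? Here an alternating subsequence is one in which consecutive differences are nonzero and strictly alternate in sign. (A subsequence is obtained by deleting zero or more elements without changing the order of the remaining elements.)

A longest alternating subsequence is 17, 12, 15, 10, 12, 1, 14, 11 (positions 1,2,3,5,6,7,8,9); its 7 consecutive differences strictly alternate in sign, and length 8 is optimal.

8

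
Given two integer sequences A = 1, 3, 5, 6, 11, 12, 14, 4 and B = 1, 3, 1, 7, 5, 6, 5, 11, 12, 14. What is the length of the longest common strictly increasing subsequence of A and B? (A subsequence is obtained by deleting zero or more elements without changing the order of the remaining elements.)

7

A longest common strictly increasing subsequence is 1, 3, 5, 6, 11, 12, 14 (length 7); it appears in order in both A and B, and no longer such subsequence exists.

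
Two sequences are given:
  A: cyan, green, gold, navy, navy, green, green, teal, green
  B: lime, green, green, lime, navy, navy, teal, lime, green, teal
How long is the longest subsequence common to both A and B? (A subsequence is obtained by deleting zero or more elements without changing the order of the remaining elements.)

5

Backtracking the LCS table gives one alignment: green (A2,B3) → navy (A4,B5) → navy (A5,B6) → green (A7,B9) → teal (A8,B10).
So the longest common subsequence has length 5.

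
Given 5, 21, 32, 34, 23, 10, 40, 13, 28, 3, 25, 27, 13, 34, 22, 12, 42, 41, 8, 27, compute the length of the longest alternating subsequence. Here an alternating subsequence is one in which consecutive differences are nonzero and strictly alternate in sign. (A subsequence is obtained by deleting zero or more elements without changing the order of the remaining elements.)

A longest alternating subsequence is 5, 32, 23, 40, 13, 28, 3, 25, 13, 34, 22, 42, 8, 27 (positions 1,3,5,7,8,9,10,11,13,14,15,17,19,20); its 13 consecutive differences strictly alternate in sign, and length 14 is optimal.

14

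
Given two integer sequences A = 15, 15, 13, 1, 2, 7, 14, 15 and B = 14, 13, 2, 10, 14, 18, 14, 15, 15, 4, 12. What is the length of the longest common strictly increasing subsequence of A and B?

A longest common strictly increasing subsequence is 13, 14, 15 (length 3); it appears in order in both A and B, and no longer such subsequence exists.

3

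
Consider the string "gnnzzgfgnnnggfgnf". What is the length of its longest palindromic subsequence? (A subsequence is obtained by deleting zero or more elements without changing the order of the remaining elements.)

One longest palindromic subsequence is ngfgnnngfgn (positions 3,6,7,8,9,10,11,13,14,15,16); it reads the same forward and backward, and the interval DP gives dp[1][17] = 11.

11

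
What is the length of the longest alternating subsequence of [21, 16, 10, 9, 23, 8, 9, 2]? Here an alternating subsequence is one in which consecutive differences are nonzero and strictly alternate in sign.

Track the best alternating length ending on an up-step vs a down-step at each position: up/down = 1/1, 1/2, 1/2, 1/2, 3/1, 1/4, 5/4, 1/6.
The maximum over both is 6; one such subsequence is 21, 16, 23, 8, 9, 2.

6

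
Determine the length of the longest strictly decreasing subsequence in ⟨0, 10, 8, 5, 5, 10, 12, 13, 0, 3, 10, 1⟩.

Let dp[i] be the longest decreasing subsequence ending at position i. Then dp = [1, 1, 2, 3, 3, 1, 1, 1, 4, 4, 2, 5].
The maximum is 5; one witness is 10, 8, 5, 3, 1 at positions 2,3,4,10,12.

5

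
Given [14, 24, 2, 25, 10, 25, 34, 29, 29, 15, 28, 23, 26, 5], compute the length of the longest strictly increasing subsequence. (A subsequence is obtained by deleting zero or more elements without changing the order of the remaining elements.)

Let dp[i] be the longest increasing subsequence ending at position i. Then dp = [1, 2, 1, 3, 2, 3, 4, 4, 4, 3, 4, 4, 5, 2].
The maximum is 5; one witness is 2, 10, 15, 23, 26 at positions 3,5,10,12,13.

5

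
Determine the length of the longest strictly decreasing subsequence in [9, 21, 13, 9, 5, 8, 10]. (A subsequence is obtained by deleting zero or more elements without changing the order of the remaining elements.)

Scanning left to right, the best length ending at each element is: 9→1, 21→1, 13→2, 9→3, 5→4, 8→4, 10→3.
So the longest decreasing subsequence has length 4, e.g. 21, 13, 9, 5.

4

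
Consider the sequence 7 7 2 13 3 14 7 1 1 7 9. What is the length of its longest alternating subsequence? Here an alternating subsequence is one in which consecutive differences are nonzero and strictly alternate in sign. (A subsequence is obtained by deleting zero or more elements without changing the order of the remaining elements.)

A longest alternating subsequence is 7, 2, 13, 3, 14, 1, 7 (positions 1,3,4,5,6,8,10); its 6 consecutive differences strictly alternate in sign, and length 7 is optimal.

7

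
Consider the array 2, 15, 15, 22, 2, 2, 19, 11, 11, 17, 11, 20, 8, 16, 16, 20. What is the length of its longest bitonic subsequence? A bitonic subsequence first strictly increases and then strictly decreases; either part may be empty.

Let inc[i] be the LIS ending at i and dec[i] the longest strictly decreasing subsequence starting at i. inc = [1, 2, 2, 3, 1, 1, 3, 2, 2, 3, 2, 4, 2, 3, 3, 4], dec = [1, 3, 3, 5, 1, 1, 4, 2, 2, 3, 2, 2, 1, 1, 1, 1].
max_i inc[i]+dec[i]−1 = 7, with one witness 2, 15, 22, 19, 17, 11, 8.

7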